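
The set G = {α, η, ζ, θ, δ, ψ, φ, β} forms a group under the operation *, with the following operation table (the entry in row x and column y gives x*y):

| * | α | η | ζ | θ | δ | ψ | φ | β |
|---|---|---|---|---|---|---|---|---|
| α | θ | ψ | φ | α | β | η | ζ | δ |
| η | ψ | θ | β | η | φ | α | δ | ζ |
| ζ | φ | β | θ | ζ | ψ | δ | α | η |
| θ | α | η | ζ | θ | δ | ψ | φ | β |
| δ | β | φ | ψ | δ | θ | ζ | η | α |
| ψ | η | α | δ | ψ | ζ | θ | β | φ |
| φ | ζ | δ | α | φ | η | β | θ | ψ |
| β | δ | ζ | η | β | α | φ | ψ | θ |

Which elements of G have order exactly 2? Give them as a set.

Identity is θ. Compute the order of each non-identity element by repeated multiplication:
  α: α → θ  (order 2)
  η: η → θ  (order 2)
  ζ: ζ → θ  (order 2)
  δ: δ → θ  (order 2)
  ψ: ψ → θ  (order 2)
  φ: φ → θ  (order 2)
  β: β → θ  (order 2)
Elements of order 2: {α, β, δ, ζ, η, φ, ψ}.

{α, β, δ, ζ, η, φ, ψ}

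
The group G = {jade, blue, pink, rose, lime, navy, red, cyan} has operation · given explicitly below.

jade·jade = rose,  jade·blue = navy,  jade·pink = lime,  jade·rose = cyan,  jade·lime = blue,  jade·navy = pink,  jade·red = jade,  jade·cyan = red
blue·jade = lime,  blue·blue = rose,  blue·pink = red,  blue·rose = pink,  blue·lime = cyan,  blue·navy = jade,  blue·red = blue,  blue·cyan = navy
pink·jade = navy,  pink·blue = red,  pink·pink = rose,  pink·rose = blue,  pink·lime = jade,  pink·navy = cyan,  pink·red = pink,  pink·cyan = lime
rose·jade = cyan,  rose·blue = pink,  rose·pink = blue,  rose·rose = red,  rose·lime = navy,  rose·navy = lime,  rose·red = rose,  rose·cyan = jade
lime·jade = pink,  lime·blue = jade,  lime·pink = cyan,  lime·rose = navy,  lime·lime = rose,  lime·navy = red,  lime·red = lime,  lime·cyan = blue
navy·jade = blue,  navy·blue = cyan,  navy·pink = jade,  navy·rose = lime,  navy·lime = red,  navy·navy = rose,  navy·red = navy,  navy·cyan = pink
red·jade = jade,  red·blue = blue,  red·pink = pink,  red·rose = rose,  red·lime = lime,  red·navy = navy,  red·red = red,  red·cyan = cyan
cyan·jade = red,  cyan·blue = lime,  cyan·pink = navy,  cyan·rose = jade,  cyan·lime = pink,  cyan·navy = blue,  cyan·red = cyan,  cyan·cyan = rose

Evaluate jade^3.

jade^1 = jade
jade^2 = jade·jade = rose
jade^3 = rose·jade = cyan
(Structurally, G here is isomorphic to the quaternion group Q_8.)

cyan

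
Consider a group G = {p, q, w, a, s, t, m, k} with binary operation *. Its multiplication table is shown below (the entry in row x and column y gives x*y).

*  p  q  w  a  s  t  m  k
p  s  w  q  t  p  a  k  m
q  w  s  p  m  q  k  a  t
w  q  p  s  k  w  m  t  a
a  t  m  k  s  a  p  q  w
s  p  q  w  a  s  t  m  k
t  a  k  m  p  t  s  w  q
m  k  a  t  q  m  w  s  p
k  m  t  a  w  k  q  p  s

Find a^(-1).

a

First locate the identity: row s matches the header, so s is the identity.
Scan row a for s: a*a = s. Hence a^(-1) = a.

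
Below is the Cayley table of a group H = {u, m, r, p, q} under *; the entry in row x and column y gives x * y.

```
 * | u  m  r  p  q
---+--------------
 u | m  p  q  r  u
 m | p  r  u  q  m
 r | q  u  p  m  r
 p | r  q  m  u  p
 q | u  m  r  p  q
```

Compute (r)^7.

r^1 = r
r^2 = r * r = p
r^3 = p * r = m
r^4 = m * r = u
r^5 = u * r = q
r^6 = q * r = r
r^7 = r * r = p

p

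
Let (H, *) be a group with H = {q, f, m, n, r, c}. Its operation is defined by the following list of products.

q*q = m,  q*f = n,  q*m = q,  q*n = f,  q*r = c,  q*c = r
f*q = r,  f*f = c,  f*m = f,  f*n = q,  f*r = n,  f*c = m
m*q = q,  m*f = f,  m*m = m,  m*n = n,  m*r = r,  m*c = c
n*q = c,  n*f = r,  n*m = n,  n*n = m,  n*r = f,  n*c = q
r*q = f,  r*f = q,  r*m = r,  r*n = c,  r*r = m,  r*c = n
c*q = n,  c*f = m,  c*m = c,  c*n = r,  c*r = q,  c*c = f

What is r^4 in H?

r^1 = r
r^2 = r * r = m
r^3 = m * r = r
r^4 = r * r = m

m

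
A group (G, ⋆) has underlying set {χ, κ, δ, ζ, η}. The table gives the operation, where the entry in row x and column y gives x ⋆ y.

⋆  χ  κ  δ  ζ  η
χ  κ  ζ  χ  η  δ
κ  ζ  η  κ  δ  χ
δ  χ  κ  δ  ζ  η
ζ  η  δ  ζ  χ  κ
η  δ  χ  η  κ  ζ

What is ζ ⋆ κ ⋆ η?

ζ ⋆ κ = δ
δ ⋆ η = η

η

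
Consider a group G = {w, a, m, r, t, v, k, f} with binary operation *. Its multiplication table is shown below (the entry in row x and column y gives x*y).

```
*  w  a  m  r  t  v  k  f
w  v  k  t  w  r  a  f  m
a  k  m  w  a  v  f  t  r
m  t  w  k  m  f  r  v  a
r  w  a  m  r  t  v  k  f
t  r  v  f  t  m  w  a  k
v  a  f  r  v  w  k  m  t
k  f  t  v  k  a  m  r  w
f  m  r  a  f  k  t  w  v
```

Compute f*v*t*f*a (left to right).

m

f*v = t
t*t = m
m*f = a
a*a = m
(Structurally, G here is isomorphic to the cyclic group Z_8.)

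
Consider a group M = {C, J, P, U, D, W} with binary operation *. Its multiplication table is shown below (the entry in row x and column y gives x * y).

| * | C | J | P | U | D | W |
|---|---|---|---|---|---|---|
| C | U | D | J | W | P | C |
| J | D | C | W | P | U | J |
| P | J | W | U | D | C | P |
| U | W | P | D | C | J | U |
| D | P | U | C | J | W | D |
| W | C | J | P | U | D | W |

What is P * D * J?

D

P * D = C
C * J = D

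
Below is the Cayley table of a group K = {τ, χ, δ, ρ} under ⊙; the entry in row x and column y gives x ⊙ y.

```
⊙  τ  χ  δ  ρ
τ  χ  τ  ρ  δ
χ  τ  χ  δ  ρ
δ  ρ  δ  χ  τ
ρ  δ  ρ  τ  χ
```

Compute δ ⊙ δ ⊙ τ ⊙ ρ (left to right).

δ ⊙ δ = χ
χ ⊙ τ = τ
τ ⊙ ρ = δ

δ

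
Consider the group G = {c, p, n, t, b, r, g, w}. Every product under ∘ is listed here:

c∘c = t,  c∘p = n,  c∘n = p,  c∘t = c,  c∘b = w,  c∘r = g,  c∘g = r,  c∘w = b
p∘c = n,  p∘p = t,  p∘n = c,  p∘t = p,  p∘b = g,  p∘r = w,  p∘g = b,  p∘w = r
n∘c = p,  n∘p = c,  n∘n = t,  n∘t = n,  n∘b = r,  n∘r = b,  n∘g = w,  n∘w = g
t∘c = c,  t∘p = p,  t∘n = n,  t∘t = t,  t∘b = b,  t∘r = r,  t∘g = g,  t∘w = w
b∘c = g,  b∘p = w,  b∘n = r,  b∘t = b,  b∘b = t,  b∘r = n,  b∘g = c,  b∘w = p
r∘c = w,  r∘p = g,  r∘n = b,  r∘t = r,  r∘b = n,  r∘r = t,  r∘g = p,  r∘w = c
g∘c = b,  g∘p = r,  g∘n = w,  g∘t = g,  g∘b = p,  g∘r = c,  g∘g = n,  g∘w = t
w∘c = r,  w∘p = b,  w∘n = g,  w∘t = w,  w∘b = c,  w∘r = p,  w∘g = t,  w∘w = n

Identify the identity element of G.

t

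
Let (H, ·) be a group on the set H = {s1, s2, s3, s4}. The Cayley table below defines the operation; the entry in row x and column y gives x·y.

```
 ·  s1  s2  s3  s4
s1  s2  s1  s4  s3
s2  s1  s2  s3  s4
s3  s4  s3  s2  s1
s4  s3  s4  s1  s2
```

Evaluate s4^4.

s4^1 = s4
s4^2 = s4·s4 = s2
s4^3 = s2·s4 = s4
s4^4 = s4·s4 = s2
(Structurally, H here is isomorphic to the Klein four-group V_4.)

s2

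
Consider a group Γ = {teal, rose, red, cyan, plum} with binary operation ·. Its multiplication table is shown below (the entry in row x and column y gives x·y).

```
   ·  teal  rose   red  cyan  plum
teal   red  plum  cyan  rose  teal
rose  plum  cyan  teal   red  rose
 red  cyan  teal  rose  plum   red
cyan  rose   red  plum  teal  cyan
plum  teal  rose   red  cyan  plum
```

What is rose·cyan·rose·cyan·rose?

rose·cyan = red
red·rose = teal
teal·cyan = rose
rose·rose = cyan
(Structurally, Γ here is isomorphic to the cyclic group Z_5.)

cyan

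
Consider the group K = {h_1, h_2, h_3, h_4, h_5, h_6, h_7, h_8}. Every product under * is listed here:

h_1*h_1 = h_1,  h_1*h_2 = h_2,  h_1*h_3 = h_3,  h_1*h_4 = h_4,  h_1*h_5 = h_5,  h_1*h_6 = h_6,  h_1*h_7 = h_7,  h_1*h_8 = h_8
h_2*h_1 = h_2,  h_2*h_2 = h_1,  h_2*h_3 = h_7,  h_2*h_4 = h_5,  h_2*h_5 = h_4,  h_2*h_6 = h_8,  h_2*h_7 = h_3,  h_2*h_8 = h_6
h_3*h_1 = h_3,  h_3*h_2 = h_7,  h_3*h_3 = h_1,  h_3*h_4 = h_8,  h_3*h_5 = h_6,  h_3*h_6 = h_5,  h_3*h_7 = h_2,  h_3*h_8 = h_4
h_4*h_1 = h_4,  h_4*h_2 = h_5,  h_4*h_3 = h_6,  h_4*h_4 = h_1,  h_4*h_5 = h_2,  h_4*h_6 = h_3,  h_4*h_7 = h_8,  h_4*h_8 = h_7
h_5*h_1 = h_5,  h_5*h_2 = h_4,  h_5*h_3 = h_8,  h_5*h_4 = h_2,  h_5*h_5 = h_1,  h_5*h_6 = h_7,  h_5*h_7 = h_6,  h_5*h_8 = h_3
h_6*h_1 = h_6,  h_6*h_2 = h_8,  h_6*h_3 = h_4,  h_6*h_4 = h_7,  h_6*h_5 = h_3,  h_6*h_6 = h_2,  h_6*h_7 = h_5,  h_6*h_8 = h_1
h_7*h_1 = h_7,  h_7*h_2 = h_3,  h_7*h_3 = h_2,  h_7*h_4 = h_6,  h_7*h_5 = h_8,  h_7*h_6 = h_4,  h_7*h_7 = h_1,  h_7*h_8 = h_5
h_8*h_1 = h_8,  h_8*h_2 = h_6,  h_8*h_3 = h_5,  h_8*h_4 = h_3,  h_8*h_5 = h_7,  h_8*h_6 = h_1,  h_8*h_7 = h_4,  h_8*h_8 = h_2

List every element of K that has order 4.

Identity is h_1. Compute the order of each non-identity element by repeated multiplication:
  h_2: h_2 → h_1  (order 2)
  h_3: h_3 → h_1  (order 2)
  h_4: h_4 → h_1  (order 2)
  h_5: h_5 → h_1  (order 2)
  h_6: h_6 → h_2 → h_8 → h_1  (order 4)
  h_7: h_7 → h_1  (order 2)
  h_8: h_8 → h_2 → h_6 → h_1  (order 4)
Elements of order 4: {h_6, h_8}.

{h_6, h_8}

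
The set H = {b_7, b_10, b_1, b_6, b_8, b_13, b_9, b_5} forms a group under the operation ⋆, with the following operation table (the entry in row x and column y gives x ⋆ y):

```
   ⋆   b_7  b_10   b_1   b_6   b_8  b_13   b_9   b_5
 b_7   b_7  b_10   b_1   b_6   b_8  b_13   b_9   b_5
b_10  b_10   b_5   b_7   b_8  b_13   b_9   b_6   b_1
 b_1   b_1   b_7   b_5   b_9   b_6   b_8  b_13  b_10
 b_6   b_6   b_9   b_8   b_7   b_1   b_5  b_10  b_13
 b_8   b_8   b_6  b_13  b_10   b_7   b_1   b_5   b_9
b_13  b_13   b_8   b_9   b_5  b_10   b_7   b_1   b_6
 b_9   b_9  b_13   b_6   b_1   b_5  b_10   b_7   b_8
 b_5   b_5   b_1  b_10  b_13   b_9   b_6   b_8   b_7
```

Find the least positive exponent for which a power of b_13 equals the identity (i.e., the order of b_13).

The identity element is b_7 (its row matches the header).
b_13^1 = b_13
b_13^2 = b_13 ⋆ b_13 = b_7
The first power of b_13 equal to the identity is b_13^2, so ord(b_13) = 2.

2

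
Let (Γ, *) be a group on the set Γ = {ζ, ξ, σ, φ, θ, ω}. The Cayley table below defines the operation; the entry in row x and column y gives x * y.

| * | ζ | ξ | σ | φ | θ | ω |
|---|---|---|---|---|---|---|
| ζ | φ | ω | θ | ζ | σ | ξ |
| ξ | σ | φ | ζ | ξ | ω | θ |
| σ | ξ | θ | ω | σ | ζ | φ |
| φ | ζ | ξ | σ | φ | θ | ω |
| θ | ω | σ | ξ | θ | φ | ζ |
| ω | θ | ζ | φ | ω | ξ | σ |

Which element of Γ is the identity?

φ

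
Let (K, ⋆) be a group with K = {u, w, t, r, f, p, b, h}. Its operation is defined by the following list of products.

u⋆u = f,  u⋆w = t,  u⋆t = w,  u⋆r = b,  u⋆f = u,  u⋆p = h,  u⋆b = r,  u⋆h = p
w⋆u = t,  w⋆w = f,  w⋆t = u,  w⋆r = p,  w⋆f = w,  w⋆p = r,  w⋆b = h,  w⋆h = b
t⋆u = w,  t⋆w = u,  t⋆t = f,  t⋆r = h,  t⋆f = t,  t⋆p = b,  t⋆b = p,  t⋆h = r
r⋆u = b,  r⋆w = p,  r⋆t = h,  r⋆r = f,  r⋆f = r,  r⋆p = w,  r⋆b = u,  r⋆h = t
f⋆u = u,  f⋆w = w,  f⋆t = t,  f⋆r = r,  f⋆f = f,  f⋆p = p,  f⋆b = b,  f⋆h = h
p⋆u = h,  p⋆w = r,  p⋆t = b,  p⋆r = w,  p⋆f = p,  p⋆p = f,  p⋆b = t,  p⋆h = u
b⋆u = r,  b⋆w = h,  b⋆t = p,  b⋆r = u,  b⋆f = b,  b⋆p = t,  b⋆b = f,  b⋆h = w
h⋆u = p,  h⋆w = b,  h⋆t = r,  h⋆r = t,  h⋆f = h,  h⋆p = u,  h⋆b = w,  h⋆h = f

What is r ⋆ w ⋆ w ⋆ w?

r ⋆ w = p
p ⋆ w = r
r ⋆ w = p

p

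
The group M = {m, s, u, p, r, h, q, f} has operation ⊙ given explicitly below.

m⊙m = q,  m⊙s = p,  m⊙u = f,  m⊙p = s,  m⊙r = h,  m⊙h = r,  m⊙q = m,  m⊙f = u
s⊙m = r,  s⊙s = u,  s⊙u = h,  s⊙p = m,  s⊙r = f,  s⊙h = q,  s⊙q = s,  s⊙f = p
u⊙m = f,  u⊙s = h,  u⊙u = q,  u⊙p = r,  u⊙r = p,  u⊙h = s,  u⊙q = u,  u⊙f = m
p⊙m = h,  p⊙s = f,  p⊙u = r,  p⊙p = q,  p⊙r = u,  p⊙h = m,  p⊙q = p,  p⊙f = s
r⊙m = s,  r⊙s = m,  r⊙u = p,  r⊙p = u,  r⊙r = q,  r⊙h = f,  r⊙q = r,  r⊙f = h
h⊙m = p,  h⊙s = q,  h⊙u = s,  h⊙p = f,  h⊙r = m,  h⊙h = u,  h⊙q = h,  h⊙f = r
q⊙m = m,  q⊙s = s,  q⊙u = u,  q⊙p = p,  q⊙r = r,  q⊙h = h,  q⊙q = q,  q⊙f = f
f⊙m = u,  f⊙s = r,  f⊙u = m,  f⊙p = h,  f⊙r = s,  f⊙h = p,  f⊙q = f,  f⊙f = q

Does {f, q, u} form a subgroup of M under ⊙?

No

u ⊙ f = m, which is not in {f, q, u}.
The subset is not closed under ⊙, so it is not a subgroup.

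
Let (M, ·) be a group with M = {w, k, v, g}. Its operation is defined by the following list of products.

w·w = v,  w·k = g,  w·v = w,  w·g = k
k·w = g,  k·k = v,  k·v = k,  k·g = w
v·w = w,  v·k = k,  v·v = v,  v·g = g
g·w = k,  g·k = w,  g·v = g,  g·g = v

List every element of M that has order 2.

{g, k, w}

Identity is v. Compute the order of each non-identity element by repeated multiplication:
  w: w → v  (order 2)
  k: k → v  (order 2)
  g: g → v  (order 2)
Elements of order 2: {g, k, w}.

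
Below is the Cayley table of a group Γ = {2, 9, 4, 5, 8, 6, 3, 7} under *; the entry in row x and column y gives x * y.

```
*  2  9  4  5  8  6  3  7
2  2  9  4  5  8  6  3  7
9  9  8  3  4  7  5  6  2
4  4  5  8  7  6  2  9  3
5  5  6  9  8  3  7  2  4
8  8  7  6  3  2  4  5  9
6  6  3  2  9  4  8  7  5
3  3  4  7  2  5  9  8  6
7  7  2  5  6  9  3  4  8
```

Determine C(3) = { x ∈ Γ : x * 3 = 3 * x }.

Compare row 3 with column 3 entry by entry.
8 * 3 = 5 = 3 * 8, so 8 commutes with 3.
7 * 3 = 4 but 3 * 7 = 6, so 7 does not.
Collecting the elements that commute with 3: C(3) = {2, 3, 5, 8}.
(Structurally, Γ here is isomorphic to the quaternion group Q_8.)

{2, 3, 5, 8}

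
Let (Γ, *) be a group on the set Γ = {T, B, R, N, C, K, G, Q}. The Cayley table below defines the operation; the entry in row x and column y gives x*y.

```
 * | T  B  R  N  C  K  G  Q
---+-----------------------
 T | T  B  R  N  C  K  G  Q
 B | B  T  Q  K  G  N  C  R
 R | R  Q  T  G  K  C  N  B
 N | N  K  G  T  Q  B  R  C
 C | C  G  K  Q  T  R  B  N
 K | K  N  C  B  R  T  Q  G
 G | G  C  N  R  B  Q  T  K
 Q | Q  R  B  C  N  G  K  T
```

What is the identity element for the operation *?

T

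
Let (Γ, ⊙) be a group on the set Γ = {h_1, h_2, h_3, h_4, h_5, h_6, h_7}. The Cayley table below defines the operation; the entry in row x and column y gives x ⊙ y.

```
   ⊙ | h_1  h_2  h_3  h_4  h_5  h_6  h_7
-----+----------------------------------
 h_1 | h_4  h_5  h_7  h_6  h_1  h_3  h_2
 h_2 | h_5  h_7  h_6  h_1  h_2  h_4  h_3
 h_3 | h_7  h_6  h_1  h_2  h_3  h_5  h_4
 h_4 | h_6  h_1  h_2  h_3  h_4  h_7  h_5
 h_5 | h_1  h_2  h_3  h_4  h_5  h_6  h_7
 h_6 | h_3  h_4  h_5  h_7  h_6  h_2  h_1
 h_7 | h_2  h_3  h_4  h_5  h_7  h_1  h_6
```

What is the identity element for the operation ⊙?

h_5

The identity e satisfies e ⊙ x = x for all x, so its row in the table reproduces the column headers.
Row h_5 reads: h_1, h_2, h_3, h_4, h_5, h_6, h_7 — exactly the header order. So h_5 is the identity.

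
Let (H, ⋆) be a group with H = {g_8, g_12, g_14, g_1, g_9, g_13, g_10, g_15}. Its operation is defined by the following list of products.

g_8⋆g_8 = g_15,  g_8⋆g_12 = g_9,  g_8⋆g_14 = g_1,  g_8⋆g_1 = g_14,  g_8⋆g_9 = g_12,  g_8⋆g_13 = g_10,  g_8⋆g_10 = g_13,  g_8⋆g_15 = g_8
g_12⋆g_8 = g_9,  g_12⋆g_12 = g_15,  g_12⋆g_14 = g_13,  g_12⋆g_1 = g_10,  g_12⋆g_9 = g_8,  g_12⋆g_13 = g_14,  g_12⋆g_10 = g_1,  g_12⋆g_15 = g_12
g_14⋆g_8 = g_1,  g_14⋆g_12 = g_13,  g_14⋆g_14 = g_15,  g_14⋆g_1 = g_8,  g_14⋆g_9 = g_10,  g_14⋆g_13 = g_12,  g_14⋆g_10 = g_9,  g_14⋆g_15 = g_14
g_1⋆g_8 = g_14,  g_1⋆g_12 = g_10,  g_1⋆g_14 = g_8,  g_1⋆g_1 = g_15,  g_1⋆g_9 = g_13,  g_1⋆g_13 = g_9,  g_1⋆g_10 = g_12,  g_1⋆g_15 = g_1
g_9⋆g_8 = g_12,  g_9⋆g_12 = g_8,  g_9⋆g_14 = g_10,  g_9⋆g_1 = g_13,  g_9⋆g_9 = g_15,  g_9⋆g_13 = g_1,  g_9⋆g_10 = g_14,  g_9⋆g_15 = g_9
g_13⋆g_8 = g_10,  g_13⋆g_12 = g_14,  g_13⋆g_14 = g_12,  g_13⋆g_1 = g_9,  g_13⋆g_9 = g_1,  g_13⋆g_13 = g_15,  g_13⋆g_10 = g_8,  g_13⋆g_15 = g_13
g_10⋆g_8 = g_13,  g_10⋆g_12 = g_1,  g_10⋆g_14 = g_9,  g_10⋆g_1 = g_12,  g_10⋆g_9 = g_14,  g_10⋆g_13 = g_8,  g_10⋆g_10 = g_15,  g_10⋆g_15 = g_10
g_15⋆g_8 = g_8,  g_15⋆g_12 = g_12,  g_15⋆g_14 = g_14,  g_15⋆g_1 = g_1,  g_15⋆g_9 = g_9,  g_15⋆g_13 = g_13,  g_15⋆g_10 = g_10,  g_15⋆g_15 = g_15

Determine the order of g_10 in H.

The identity element is g_15 (its row matches the header).
g_10^1 = g_10
g_10^2 = g_10 ⋆ g_10 = g_15
The first power of g_10 equal to the identity is g_10^2, so ord(g_10) = 2.

2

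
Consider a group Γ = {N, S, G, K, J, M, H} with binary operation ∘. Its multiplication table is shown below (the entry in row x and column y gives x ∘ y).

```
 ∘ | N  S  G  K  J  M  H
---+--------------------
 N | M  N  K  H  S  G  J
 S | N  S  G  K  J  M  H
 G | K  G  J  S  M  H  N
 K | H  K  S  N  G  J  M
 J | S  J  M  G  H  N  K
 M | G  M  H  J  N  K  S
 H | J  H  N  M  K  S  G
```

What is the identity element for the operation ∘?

S

The identity e satisfies e ∘ x = x for all x, so its row in the table reproduces the column headers.
Row S reads: N, S, G, K, J, M, H — exactly the header order. So S is the identity.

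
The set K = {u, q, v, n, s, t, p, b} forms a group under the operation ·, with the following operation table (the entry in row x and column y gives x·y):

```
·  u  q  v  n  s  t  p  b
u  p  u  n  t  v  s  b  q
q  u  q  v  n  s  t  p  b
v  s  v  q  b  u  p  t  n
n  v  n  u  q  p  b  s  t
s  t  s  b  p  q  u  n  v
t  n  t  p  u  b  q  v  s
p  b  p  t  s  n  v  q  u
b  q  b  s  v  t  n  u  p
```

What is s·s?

Read row s, column s: s·s = q.
(Structurally, K here is isomorphic to the dihedral group D_4.)

q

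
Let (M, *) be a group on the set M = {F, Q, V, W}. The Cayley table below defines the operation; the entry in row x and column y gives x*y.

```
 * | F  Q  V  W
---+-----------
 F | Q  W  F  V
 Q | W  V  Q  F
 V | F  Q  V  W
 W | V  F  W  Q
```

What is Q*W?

Read row Q, column W: Q*W = F.

F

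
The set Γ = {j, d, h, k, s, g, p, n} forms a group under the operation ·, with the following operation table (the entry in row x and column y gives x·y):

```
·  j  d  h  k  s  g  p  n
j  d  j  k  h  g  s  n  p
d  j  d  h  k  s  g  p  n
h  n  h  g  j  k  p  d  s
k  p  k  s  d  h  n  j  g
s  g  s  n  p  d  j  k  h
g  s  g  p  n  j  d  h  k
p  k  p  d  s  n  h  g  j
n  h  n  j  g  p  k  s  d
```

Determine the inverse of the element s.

s

First locate the identity: row d matches the header, so d is the identity.
Scan row s for d: s·s = d. Hence s^(-1) = s.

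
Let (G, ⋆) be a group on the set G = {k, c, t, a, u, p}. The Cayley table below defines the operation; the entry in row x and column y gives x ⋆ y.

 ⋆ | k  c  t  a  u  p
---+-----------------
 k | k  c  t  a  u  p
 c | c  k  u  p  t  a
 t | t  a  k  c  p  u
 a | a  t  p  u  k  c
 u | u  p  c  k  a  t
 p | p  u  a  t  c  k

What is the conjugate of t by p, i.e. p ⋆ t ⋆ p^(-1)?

The identity is k. In row p, the entry k sits in column p, so p^(-1) = p.
p ⋆ t = a
a ⋆ p = c

c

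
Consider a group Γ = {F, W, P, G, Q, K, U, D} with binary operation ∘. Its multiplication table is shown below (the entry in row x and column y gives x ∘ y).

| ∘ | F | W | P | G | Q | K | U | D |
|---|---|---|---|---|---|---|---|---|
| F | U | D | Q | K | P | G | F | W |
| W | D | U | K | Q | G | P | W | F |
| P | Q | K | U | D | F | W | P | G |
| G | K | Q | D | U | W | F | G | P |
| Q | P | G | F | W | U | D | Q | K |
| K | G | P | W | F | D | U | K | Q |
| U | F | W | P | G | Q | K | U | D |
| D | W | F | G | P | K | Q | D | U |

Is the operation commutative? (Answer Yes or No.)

Check whether the table is symmetric across its main diagonal.
Every entry (row x, col y) equals the entry (row y, col x), so Γ is abelian.

Yes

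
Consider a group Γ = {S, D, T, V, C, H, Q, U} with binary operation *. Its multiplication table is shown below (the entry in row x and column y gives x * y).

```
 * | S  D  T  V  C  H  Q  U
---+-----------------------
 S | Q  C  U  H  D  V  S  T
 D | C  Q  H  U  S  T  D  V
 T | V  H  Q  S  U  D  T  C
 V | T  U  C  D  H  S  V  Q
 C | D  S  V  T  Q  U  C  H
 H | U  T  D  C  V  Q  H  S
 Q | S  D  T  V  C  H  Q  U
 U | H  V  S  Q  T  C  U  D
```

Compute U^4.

U^1 = U
U^2 = U * U = D
U^3 = D * U = V
U^4 = V * U = Q

Q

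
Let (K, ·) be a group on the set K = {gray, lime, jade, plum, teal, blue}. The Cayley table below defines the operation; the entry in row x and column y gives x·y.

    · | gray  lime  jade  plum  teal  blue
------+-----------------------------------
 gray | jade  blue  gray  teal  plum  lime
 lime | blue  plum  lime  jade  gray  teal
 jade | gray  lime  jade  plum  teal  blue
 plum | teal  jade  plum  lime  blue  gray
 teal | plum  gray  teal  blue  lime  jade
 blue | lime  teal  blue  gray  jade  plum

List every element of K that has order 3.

Identity is jade. Compute the order of each non-identity element by repeated multiplication:
  gray: gray → jade  (order 2)
  lime: lime → plum → jade  (order 3)
  plum: plum → lime → jade  (order 3)
  teal: teal → lime → gray → plum → blue → jade  (order 6)
  blue: blue → plum → gray → lime → teal → jade  (order 6)
Elements of order 3: {lime, plum}.

{lime, plum}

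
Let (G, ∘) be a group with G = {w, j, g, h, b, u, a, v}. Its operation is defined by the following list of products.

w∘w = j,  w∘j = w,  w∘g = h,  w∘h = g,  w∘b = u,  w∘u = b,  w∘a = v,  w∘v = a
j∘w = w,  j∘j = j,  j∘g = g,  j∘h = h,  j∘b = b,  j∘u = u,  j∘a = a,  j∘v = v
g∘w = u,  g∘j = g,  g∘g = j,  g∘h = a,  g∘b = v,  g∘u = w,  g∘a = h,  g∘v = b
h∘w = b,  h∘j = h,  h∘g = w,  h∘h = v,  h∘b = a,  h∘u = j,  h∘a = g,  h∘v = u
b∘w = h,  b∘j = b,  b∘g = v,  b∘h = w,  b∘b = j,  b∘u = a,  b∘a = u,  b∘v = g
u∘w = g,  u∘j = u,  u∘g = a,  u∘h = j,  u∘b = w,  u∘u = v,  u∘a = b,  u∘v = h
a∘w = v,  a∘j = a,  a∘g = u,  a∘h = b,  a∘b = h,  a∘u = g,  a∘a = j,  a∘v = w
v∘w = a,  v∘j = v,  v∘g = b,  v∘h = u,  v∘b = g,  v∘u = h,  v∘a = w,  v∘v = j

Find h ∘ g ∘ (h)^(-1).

The identity is j. In row h, the entry j sits in column u, so h^(-1) = u.
h ∘ g = w
w ∘ u = b

b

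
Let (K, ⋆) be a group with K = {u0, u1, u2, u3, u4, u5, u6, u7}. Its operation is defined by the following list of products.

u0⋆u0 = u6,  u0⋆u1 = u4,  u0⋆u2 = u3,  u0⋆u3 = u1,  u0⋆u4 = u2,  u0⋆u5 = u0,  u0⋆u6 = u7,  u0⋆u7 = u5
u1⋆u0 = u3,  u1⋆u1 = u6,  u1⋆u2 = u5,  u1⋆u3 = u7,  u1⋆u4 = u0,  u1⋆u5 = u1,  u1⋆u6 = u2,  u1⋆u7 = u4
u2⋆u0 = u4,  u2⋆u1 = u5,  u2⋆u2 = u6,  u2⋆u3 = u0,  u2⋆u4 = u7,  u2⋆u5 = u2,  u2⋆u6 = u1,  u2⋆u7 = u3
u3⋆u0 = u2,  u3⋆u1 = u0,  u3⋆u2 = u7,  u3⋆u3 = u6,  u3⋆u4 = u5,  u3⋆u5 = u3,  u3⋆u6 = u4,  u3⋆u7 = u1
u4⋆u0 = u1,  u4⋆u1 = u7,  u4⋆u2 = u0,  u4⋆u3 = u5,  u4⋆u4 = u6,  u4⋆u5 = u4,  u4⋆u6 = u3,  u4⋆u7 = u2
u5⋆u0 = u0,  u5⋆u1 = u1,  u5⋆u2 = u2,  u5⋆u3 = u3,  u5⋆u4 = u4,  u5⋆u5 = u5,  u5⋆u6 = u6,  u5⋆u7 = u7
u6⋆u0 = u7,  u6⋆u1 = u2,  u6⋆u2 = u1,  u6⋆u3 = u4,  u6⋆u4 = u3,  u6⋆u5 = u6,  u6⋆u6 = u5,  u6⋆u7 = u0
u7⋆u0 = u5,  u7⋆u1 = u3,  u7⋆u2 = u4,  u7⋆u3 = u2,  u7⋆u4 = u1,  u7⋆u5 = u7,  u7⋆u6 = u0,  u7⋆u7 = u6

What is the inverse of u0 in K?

u7

First locate the identity: row u5 matches the header, so u5 is the identity.
Scan row u0 for u5: u0 ⋆ u7 = u5. Hence u0^(-1) = u7.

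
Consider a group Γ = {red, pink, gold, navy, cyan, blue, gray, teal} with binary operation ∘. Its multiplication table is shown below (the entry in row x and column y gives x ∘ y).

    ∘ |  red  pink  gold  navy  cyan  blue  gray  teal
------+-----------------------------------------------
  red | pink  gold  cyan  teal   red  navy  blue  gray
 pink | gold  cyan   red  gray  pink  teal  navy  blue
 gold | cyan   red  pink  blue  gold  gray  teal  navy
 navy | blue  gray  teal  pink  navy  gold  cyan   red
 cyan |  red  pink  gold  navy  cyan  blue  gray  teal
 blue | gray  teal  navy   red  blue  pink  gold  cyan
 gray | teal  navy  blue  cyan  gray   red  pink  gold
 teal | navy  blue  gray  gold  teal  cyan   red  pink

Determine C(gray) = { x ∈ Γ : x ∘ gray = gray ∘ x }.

{cyan, gray, navy, pink}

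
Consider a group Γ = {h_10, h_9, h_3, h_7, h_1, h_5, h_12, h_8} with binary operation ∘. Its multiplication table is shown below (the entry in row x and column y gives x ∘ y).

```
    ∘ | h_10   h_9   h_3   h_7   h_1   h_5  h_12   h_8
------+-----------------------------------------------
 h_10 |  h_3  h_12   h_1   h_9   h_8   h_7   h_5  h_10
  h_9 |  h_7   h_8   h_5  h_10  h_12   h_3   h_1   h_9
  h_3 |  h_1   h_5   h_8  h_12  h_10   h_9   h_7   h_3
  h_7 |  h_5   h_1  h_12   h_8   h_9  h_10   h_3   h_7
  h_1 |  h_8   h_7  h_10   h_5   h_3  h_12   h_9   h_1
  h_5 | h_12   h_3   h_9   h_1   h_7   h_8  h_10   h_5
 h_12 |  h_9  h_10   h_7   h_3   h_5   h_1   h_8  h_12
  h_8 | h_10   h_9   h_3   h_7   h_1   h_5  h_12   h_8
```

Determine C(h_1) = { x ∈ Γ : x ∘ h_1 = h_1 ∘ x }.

Compare row h_1 with column h_1 entry by entry.
h_10 ∘ h_1 = h_8 = h_1 ∘ h_10, so h_10 commutes with h_1.
h_5 ∘ h_1 = h_7 but h_1 ∘ h_5 = h_12, so h_5 does not.
Collecting the elements that commute with h_1: C(h_1) = {h_1, h_10, h_3, h_8}.

{h_1, h_10, h_3, h_8}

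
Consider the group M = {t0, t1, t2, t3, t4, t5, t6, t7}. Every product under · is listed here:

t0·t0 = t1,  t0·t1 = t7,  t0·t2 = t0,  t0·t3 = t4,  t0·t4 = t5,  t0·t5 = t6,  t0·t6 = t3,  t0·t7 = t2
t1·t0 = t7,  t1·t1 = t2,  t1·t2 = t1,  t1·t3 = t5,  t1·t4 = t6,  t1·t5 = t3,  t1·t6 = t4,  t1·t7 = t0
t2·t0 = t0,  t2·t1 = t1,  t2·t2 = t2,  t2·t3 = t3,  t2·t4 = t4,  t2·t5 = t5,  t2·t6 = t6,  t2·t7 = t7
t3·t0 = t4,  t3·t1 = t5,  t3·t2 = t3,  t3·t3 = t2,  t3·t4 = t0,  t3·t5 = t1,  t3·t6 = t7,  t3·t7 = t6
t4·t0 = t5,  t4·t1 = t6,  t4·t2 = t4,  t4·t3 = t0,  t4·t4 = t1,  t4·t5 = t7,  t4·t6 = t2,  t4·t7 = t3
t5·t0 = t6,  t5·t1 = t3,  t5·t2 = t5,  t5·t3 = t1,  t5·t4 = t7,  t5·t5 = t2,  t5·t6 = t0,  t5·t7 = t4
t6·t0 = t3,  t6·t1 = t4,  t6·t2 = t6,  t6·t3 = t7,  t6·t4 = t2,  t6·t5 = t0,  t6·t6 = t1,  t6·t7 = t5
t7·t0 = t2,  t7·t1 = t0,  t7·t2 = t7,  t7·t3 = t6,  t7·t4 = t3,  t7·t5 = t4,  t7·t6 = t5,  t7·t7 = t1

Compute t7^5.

t7

t7^1 = t7
t7^2 = t7·t7 = t1
t7^3 = t1·t7 = t0
t7^4 = t0·t7 = t2
t7^5 = t2·t7 = t7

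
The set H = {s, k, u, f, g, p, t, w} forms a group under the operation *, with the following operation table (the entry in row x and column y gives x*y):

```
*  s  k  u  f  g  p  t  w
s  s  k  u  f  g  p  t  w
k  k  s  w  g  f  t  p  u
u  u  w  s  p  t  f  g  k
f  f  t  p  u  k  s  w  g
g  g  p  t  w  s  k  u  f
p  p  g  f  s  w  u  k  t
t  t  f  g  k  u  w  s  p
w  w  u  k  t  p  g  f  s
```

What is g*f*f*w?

p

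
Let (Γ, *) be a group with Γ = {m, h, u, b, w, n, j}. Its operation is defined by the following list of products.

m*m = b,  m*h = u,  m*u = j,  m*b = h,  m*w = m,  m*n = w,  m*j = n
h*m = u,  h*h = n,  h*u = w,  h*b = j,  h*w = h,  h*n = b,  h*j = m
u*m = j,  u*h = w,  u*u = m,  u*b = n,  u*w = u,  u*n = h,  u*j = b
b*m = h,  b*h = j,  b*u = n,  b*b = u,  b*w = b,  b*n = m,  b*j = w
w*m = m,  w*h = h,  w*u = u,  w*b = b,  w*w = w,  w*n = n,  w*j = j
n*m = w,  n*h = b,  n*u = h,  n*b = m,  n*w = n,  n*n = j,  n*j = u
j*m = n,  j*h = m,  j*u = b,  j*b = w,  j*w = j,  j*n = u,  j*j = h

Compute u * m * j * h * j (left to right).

u

u * m = j
j * j = h
h * h = n
n * j = u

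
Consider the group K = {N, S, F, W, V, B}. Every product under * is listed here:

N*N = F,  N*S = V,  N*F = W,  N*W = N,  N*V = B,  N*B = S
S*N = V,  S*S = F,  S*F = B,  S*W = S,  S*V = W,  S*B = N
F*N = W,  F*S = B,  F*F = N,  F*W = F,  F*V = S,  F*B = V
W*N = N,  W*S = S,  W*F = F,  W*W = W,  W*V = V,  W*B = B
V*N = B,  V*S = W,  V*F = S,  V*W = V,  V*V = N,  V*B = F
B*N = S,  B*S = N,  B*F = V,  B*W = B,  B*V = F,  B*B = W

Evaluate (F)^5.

F^1 = F
F^2 = F * F = N
F^3 = N * F = W
F^4 = W * F = F
F^5 = F * F = N

N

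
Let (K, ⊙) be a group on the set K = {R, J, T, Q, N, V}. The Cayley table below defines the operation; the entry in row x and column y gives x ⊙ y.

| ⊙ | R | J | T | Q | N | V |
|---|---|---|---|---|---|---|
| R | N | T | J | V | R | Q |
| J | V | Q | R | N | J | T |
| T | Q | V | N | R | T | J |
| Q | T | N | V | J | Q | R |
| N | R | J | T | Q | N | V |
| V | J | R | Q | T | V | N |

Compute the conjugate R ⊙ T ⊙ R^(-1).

V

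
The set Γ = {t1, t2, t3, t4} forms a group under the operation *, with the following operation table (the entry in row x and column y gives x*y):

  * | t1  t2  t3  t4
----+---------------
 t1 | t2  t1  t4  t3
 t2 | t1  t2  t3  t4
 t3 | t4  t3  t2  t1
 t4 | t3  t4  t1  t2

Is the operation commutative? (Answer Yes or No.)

Yes

Check whether the table is symmetric across its main diagonal.
Every entry (row x, col y) equals the entry (row y, col x), so Γ is abelian.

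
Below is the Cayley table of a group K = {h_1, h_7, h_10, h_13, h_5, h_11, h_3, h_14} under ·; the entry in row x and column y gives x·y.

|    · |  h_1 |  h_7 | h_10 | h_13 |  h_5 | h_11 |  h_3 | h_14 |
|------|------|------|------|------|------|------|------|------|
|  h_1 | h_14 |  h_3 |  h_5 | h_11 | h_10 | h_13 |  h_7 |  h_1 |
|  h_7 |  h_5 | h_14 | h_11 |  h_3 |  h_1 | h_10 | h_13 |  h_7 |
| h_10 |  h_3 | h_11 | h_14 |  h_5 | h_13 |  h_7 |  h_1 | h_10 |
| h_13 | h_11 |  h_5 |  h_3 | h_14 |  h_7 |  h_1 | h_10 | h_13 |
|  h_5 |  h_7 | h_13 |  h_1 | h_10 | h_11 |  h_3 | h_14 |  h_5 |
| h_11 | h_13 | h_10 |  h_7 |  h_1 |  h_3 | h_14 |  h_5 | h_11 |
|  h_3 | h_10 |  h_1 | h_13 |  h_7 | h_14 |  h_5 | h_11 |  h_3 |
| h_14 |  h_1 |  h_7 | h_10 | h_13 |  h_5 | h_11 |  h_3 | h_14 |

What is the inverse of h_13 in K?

h_13

First locate the identity: row h_14 matches the header, so h_14 is the identity.
Scan row h_13 for h_14: h_13·h_13 = h_14. Hence h_13^(-1) = h_13.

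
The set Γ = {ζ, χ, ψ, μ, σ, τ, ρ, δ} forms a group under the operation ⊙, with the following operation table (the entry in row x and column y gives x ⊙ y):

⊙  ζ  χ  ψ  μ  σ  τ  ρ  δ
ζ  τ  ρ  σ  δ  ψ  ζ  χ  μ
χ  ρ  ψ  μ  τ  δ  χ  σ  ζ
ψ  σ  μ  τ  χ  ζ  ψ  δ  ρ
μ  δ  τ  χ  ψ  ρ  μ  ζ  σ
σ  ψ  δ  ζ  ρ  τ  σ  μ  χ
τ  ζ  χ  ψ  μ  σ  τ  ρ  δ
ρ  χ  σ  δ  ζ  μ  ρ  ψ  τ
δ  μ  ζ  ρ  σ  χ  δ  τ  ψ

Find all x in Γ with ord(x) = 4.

Identity is τ. Compute the order of each non-identity element by repeated multiplication:
  ζ: ζ → τ  (order 2)
  χ: χ → ψ → μ → τ  (order 4)
  ψ: ψ → τ  (order 2)
  μ: μ → ψ → χ → τ  (order 4)
  σ: σ → τ  (order 2)
  ρ: ρ → ψ → δ → τ  (order 4)
  δ: δ → ψ → ρ → τ  (order 4)
Elements of order 4: {δ, μ, ρ, χ}.

{δ, μ, ρ, χ}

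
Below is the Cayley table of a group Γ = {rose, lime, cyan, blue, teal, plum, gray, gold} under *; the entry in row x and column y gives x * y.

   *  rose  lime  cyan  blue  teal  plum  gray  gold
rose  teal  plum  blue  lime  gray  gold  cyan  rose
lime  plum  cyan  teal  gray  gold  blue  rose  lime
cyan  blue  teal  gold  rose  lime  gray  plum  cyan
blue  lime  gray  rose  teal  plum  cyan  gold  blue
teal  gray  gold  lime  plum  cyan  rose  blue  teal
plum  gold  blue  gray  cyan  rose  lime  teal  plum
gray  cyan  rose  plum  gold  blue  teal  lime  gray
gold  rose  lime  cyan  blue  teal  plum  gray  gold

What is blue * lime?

gray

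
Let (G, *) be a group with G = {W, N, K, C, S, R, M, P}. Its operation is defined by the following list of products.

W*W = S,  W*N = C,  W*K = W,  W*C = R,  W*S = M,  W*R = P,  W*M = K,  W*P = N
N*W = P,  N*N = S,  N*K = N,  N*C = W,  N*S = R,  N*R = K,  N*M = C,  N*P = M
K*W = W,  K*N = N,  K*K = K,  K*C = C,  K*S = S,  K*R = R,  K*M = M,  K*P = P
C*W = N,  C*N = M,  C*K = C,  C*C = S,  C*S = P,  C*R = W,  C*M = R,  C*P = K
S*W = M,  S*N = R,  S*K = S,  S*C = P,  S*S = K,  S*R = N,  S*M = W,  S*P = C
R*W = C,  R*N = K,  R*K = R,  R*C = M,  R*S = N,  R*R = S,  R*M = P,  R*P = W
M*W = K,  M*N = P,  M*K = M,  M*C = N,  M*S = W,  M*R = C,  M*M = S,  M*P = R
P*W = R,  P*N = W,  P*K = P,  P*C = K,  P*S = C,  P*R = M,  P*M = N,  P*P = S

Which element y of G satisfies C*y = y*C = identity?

P

First locate the identity: row K matches the header, so K is the identity.
Scan row C for K: C*P = K. Hence C^(-1) = P.
(Structurally, G here is isomorphic to the quaternion group Q_8.)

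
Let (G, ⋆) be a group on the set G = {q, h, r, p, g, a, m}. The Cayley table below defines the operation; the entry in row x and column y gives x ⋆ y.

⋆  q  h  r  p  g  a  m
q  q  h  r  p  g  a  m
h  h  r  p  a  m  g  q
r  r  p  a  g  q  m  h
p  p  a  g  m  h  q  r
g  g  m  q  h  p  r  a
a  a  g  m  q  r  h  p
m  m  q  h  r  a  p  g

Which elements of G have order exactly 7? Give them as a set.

{a, g, h, m, p, r}

Identity is q. Compute the order of each non-identity element by repeated multiplication:
  h: h → r → p → a → g → m → q  (order 7)
  r: r → a → m → h → p → g → q  (order 7)
  p: p → m → r → g → h → a → q  (order 7)
  g: g → p → h → m → a → r → q  (order 7)
  a: a → h → g → r → m → p → q  (order 7)
  m: m → g → a → p → r → h → q  (order 7)
Elements of order 7: {a, g, h, m, p, r}.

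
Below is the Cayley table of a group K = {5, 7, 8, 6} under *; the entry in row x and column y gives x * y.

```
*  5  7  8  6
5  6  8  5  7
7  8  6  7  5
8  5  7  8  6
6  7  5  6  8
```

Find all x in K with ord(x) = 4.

{5, 7}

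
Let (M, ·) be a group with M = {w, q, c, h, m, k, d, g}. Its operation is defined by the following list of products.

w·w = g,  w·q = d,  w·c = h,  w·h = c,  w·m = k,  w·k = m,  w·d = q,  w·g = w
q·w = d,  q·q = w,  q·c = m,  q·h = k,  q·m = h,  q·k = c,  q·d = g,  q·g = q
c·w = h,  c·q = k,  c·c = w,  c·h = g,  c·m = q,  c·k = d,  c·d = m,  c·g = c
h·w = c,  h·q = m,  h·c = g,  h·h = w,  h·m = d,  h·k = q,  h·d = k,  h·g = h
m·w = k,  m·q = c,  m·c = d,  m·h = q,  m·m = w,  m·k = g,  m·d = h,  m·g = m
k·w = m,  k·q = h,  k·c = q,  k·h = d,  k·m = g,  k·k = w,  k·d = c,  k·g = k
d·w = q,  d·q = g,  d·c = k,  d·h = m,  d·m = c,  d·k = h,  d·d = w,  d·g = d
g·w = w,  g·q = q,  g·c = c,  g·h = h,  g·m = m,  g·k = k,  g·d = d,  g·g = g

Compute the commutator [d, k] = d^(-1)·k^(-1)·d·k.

Identity is g; from the table d^(-1) = q and k^(-1) = m.
q·m = h
h·d = k
k·k = w

w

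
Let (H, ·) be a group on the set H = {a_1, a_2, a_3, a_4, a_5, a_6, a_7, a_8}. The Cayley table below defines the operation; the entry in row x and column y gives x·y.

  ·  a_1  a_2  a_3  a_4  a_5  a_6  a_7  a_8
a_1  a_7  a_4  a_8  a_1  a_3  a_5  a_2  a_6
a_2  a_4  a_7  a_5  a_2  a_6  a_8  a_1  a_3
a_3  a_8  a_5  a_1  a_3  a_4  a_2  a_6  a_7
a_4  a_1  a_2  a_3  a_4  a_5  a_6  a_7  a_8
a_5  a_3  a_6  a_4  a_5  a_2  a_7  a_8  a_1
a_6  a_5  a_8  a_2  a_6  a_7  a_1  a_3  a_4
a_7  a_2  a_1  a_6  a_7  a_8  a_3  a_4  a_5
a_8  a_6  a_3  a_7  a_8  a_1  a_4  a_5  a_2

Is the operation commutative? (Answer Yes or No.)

Check whether the table is symmetric across its main diagonal.
Every entry (row x, col y) equals the entry (row y, col x), so H is abelian.

Yes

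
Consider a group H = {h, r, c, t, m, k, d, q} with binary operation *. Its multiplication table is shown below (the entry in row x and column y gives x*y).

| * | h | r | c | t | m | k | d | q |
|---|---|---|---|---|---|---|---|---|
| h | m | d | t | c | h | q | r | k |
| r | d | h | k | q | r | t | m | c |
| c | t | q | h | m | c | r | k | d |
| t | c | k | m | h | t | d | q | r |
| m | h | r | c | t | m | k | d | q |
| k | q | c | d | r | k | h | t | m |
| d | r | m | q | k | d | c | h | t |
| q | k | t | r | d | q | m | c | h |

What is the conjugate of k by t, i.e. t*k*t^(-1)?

The identity is m. In row t, the entry m sits in column c, so t^(-1) = c.
t*k = d
d*c = q

q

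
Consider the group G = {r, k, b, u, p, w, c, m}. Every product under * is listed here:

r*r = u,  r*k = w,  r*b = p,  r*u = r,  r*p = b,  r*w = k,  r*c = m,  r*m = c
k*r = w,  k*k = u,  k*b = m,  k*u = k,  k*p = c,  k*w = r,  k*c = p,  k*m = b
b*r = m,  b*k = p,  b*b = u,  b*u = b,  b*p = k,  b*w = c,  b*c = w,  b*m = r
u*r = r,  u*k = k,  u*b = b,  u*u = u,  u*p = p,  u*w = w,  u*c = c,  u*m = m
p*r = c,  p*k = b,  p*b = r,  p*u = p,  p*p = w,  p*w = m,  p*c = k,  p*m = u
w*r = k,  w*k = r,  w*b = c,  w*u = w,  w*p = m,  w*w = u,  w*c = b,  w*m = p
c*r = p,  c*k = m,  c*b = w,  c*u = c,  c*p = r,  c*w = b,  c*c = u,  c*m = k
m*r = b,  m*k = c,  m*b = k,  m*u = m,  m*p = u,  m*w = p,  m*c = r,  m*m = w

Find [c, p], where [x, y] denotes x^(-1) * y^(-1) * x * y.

w

Identity is u; from the table c^(-1) = c and p^(-1) = m.
c * m = k
k * c = p
p * p = w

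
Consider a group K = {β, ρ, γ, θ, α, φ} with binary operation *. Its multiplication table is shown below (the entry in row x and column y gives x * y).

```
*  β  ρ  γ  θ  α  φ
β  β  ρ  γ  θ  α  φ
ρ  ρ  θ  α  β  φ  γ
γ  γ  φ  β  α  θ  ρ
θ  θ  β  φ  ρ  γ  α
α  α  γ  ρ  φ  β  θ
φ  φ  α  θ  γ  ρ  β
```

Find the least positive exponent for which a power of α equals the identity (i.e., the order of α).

2

The identity element is β (its row matches the header).
α^1 = α
α^2 = α * α = β
The first power of α equal to the identity is α^2, so ord(α) = 2.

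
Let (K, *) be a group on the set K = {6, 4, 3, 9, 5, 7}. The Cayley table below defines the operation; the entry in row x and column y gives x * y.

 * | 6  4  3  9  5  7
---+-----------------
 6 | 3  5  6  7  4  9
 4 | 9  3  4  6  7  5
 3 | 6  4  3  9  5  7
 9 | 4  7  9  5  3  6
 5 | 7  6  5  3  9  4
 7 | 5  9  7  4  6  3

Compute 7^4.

3

7^1 = 7
7^2 = 7 * 7 = 3
7^3 = 3 * 7 = 7
7^4 = 7 * 7 = 3
(Structurally, K here is isomorphic to the symmetric group S_3.)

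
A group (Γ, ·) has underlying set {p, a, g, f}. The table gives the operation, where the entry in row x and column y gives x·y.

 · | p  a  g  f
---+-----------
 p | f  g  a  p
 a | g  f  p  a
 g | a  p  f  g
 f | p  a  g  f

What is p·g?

a

Read row p, column g: p·g = a.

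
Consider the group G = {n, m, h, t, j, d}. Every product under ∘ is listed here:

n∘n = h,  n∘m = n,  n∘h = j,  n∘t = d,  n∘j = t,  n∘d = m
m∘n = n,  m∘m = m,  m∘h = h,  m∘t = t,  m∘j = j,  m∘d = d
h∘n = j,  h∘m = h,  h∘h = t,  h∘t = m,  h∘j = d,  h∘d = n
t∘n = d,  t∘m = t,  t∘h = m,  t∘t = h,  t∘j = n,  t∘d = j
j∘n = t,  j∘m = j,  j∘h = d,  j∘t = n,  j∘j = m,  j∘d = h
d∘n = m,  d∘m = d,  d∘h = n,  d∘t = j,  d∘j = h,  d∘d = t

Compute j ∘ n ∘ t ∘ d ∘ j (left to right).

t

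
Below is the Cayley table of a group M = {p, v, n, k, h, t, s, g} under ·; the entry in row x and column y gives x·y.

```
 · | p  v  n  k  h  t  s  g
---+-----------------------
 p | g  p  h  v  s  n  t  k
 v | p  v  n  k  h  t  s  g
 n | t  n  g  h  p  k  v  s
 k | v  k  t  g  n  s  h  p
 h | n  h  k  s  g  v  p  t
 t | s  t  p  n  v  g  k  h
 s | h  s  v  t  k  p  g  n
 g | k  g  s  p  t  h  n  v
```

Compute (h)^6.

g

h^1 = h
h^2 = h·h = g
h^3 = g·h = t
h^4 = t·h = v
h^5 = v·h = h
h^6 = h·h = g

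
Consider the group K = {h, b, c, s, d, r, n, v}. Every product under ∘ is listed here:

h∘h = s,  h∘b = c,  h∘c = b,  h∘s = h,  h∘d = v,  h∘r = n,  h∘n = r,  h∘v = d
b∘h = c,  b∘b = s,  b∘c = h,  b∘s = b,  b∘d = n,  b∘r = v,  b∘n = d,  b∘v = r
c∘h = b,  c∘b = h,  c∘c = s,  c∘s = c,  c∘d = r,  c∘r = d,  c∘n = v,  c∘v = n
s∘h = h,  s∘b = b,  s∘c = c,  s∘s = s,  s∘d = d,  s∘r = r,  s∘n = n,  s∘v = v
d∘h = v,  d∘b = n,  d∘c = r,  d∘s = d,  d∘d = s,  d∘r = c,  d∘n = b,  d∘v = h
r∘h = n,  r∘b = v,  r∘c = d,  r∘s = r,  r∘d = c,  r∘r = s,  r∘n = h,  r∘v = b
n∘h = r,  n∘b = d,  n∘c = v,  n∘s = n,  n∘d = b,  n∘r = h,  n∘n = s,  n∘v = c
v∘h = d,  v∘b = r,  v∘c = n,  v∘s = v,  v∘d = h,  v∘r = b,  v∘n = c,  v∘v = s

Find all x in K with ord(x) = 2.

Identity is s. Compute the order of each non-identity element by repeated multiplication:
  h: h → s  (order 2)
  b: b → s  (order 2)
  c: c → s  (order 2)
  d: d → s  (order 2)
  r: r → s  (order 2)
  n: n → s  (order 2)
  v: v → s  (order 2)
Elements of order 2: {b, c, d, h, n, r, v}.

{b, c, d, h, n, r, v}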